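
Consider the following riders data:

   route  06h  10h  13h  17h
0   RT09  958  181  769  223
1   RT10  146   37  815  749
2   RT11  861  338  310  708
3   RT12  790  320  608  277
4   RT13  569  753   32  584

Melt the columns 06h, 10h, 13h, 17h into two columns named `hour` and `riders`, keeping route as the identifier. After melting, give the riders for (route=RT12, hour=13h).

Unpivoting turns each (route, wide-column) pair into one long row.
The wide cell at row RT12, column 13h holds 608, so the long row (RT12, 13h) has riders=608.

608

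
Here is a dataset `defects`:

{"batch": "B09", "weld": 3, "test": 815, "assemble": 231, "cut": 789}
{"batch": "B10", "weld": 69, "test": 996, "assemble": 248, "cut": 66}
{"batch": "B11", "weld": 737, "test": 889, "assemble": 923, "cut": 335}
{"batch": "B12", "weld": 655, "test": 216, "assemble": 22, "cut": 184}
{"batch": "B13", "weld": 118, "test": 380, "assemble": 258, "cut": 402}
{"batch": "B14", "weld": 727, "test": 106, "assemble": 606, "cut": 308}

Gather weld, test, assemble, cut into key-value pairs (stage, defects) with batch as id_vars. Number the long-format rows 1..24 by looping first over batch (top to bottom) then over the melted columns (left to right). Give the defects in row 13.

24 rows total (6 × 4). Row 13: index ⌊(13-1)/4⌋ = 3 into batch → B12; (13-1) mod 4 = 0 into the melted columns → weld.
So row 13 is (B12, weld, 655); defects = 655.

655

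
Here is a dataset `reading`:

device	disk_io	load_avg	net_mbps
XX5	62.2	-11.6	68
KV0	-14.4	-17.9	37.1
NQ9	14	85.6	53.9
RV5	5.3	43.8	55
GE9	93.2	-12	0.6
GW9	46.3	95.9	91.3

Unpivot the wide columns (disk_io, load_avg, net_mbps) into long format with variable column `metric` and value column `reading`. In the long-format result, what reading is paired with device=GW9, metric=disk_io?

Unpivoting turns each (device, wide-column) pair into one long row.
The wide cell at row GW9, column disk_io holds 46.3, so the long row (GW9, disk_io) has reading=46.3.

46.3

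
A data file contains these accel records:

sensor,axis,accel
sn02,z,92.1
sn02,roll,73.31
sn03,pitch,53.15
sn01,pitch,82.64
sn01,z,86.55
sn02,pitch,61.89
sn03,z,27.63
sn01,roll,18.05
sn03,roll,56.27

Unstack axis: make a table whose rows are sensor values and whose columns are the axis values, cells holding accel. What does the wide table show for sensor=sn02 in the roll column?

Wide layout: rows indexed by sensor, columns are the 3 distinct axis values (z, roll, pitch).
Cell (sensor=sn02, axis=roll) draws from the long row where sensor=sn02 and axis=roll, which has accel=73.31.

73.31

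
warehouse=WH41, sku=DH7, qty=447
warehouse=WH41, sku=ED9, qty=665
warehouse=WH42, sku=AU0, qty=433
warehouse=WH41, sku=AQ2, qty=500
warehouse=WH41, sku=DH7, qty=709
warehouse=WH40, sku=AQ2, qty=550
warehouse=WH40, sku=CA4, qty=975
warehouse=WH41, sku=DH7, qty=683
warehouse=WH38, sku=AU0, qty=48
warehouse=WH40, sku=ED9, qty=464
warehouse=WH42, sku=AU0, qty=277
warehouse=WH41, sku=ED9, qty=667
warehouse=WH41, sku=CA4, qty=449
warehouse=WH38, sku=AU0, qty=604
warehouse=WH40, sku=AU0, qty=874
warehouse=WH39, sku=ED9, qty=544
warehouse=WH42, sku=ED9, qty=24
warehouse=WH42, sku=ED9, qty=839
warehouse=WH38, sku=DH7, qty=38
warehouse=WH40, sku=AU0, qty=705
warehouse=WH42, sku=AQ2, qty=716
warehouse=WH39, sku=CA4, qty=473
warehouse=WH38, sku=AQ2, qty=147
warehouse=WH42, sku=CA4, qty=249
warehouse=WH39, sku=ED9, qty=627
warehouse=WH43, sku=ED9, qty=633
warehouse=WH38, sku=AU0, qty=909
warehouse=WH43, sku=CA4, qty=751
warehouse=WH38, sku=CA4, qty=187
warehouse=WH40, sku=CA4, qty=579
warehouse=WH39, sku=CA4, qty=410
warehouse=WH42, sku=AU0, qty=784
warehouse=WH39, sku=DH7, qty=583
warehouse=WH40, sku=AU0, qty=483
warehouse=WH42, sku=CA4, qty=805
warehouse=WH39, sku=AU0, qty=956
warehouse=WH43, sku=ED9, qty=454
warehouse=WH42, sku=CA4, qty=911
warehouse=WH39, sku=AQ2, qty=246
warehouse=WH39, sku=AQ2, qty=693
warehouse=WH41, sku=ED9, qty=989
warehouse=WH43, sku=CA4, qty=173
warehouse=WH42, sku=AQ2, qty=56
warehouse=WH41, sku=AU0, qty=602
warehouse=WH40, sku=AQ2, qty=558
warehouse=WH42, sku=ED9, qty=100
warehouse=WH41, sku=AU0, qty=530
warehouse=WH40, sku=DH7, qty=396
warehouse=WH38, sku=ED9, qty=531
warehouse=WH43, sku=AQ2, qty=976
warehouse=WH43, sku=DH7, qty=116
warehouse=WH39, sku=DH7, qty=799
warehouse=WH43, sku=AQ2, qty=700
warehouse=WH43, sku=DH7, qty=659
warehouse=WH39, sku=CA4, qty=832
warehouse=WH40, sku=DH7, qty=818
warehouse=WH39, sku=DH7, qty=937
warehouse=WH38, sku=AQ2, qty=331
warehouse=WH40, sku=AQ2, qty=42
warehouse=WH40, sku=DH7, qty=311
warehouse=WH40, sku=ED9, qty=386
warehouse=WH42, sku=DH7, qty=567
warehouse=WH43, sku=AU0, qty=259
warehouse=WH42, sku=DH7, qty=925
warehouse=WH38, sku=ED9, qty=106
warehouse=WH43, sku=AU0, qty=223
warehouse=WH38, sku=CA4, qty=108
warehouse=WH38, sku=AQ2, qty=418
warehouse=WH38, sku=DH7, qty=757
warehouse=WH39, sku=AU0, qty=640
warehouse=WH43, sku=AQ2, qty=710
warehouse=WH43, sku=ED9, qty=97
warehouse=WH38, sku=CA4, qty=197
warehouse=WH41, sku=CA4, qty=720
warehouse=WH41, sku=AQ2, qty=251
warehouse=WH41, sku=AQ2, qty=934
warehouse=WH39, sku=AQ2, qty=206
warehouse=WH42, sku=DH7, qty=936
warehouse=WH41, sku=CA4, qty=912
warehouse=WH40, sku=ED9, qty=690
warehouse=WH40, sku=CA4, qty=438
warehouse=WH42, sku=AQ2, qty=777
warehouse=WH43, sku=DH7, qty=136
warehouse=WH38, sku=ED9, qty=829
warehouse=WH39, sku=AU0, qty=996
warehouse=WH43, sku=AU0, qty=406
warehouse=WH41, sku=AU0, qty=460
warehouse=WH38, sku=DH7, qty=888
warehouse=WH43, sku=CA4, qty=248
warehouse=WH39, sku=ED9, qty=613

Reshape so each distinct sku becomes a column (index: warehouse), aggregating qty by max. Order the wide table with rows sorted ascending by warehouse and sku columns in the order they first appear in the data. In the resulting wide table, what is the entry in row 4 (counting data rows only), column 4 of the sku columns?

934

With rows sorted ascending by warehouse, row 4 is warehouse=WH41. sku columns in first-appearance order: DH7, ED9, AU0, AQ2, CA4; column 4 is AQ2.
Long rows with warehouse=WH41, sku=AQ2: max(500, 251, 934) = 934.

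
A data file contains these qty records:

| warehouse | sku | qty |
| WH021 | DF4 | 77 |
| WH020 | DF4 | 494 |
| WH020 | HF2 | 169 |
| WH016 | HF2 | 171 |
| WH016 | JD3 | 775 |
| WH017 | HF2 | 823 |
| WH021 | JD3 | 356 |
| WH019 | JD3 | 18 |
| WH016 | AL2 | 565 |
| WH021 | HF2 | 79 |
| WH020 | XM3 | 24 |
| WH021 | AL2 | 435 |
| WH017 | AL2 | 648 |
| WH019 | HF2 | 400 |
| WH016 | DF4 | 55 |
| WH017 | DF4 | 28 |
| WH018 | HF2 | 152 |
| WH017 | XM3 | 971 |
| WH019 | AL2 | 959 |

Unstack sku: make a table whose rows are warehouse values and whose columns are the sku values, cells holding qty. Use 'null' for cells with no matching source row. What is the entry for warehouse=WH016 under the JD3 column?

The long row with warehouse=WH016, sku=JD3 has qty=775.

775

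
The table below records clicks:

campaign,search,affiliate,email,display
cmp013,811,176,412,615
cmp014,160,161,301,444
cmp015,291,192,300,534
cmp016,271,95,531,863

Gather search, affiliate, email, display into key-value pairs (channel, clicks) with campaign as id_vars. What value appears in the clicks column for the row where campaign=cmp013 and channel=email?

412

Unpivoting turns each (campaign, wide-column) pair into one long row.
The wide cell at row cmp013, column email holds 412, so the long row (cmp013, email) has clicks=412.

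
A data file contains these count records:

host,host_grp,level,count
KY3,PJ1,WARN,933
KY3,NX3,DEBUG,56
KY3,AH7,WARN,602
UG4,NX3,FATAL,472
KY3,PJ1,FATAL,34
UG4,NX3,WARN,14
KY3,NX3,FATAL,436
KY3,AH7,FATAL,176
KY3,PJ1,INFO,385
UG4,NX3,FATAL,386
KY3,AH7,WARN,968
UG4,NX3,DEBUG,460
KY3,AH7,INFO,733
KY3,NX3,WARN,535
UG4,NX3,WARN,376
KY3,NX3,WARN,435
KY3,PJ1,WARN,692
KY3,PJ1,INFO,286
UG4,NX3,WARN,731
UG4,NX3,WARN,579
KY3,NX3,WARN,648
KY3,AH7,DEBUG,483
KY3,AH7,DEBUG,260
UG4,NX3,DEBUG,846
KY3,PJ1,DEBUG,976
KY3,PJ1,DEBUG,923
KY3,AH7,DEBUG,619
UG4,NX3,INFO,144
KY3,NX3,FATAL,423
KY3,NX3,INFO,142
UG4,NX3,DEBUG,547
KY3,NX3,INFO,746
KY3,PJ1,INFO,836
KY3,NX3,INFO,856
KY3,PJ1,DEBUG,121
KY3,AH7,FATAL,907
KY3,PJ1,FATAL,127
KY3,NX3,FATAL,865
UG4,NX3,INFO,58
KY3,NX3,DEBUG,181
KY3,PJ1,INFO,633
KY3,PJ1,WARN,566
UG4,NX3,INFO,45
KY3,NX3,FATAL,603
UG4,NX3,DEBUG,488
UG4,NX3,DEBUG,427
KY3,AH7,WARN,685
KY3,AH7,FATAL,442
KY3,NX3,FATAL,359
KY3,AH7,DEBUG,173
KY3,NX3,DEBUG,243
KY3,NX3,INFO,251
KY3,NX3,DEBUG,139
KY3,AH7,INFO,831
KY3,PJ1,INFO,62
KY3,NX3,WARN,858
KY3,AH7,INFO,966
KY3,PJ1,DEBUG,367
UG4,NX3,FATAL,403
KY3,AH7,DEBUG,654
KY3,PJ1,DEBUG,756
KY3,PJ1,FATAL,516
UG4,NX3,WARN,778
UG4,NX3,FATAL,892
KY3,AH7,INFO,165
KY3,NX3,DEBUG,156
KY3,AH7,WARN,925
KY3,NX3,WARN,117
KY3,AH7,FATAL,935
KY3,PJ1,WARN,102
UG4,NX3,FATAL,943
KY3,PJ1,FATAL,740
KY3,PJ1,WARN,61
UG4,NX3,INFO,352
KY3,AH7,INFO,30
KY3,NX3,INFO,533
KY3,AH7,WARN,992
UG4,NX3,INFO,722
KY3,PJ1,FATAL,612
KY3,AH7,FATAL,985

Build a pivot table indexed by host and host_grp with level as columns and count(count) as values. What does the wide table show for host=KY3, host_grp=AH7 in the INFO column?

Rows with host=KY3, host_grp=AH7 and level=INFO: count values are 733, 831, 966, 165, 30.
5 rows match — count = 5.

5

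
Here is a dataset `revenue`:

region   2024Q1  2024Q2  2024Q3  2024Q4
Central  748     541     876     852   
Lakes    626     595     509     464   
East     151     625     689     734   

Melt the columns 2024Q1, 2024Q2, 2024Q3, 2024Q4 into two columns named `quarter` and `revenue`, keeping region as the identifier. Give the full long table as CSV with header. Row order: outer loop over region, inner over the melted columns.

region,quarter,revenue
Central,2024Q1,748
Central,2024Q2,541
Central,2024Q3,876
Central,2024Q4,852
Lakes,2024Q1,626
Lakes,2024Q2,595
Lakes,2024Q3,509
Lakes,2024Q4,464
East,2024Q1,151
East,2024Q2,625
East,2024Q3,689
East,2024Q4,734

Each (region, column) pair becomes one row: 3 × 4 = 12 rows.
For example, (Central, 2024Q1) → revenue=748.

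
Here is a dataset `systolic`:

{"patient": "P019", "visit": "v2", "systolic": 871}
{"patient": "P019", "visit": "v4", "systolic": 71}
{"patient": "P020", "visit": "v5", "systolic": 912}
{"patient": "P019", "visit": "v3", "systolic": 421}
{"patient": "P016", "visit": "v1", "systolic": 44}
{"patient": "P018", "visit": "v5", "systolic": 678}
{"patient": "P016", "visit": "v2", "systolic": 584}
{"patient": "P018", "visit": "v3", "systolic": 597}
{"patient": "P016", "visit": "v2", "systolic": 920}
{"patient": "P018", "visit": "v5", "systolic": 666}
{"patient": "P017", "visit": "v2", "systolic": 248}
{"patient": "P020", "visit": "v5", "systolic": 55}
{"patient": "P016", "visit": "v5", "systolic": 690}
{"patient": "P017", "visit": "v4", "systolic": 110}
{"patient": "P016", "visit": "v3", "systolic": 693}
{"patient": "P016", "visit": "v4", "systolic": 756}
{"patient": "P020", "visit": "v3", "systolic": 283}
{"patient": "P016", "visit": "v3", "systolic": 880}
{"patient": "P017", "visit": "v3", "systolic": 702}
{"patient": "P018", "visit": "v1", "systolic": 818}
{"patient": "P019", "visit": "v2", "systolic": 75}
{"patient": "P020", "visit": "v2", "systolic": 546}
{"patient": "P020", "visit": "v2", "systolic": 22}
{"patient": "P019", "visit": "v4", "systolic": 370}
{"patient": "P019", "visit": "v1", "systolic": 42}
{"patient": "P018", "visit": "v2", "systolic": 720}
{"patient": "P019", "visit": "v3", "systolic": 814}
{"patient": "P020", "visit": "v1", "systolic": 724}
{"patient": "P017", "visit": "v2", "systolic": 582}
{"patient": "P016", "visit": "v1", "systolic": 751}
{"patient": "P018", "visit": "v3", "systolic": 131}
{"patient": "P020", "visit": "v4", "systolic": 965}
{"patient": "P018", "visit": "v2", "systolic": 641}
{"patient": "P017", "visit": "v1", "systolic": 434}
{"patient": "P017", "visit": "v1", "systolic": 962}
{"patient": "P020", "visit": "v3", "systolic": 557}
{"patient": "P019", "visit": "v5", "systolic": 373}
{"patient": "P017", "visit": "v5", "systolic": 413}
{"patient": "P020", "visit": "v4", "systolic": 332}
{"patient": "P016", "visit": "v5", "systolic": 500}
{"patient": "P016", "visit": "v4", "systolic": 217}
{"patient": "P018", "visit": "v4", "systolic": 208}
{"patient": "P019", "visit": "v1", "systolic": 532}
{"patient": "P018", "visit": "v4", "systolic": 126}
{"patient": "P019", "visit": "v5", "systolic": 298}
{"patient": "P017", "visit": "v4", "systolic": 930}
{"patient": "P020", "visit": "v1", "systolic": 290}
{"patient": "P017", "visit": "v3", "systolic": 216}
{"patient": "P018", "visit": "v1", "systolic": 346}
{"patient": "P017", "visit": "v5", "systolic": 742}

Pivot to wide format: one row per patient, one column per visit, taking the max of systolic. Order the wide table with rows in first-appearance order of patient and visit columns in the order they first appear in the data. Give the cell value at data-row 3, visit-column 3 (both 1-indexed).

With rows in first-appearance order of patient, row 3 is patient=P016. visit columns in first-appearance order: v2, v4, v5, v3, v1; column 3 is v5.
Long rows with patient=P016, visit=v5: max(690, 500) = 690.

690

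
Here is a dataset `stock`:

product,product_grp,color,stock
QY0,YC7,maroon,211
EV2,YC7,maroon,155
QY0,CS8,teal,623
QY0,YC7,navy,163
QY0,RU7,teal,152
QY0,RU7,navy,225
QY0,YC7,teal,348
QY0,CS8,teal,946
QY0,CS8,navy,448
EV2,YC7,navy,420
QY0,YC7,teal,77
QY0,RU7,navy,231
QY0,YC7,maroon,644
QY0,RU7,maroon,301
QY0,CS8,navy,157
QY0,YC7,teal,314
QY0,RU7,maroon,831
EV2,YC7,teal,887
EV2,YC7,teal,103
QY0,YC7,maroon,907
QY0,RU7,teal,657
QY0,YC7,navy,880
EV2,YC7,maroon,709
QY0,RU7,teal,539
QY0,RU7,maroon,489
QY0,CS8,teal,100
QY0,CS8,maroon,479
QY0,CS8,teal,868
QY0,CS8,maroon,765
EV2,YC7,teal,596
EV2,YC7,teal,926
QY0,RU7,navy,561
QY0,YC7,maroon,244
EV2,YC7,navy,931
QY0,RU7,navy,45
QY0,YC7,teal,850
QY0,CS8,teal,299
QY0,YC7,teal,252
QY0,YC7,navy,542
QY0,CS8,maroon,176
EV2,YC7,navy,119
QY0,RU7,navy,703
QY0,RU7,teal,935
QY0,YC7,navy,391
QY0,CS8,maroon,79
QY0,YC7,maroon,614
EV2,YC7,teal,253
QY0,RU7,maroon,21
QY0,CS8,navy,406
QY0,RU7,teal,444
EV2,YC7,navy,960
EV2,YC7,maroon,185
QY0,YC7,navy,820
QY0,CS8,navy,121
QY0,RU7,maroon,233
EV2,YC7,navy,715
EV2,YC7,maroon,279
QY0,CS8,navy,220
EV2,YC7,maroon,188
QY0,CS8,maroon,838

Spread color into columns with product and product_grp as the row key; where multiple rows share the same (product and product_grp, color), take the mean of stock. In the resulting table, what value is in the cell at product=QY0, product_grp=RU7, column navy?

Rows with product=QY0, product_grp=RU7 and color=navy: stock values are 225, 231, 561, 45, 703.
(225 + 231 + 561 + 45 + 703) / 5 = 353.

353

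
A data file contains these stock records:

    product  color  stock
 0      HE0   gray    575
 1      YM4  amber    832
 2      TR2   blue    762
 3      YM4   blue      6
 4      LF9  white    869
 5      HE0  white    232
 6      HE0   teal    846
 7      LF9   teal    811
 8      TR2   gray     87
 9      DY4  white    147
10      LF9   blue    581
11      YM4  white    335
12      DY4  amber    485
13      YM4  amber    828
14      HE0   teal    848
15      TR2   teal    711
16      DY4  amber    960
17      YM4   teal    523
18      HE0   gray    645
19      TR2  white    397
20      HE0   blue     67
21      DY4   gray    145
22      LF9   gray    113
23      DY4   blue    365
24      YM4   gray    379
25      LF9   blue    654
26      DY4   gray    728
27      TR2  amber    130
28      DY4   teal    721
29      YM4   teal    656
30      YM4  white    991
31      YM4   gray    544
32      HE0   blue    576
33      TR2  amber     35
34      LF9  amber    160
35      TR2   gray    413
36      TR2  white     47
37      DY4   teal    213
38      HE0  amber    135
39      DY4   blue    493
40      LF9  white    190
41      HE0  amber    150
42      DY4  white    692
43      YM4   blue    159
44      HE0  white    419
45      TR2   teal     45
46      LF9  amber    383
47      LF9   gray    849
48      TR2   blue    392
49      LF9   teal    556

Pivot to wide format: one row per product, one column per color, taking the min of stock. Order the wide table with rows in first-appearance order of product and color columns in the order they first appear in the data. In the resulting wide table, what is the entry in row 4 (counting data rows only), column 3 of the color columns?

With rows in first-appearance order of product, row 4 is product=LF9. color columns in first-appearance order: gray, amber, blue, white, teal; column 3 is blue.
Long rows with product=LF9, color=blue: min(581, 654) = 581.

581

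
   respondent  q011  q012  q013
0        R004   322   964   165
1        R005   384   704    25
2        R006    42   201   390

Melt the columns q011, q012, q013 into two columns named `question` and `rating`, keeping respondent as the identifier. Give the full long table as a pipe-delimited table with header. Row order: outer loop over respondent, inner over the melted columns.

| respondent | question | rating |
| R004 | q011 | 322 |
| R004 | q012 | 964 |
| R004 | q013 | 165 |
| R005 | q011 | 384 |
| R005 | q012 | 704 |
| R005 | q013 | 25 |
| R006 | q011 | 42 |
| R006 | q012 | 201 |
| R006 | q013 | 390 |

Each (respondent, column) pair becomes one row: 3 × 3 = 9 rows.
For example, (R004, q011) → rating=322.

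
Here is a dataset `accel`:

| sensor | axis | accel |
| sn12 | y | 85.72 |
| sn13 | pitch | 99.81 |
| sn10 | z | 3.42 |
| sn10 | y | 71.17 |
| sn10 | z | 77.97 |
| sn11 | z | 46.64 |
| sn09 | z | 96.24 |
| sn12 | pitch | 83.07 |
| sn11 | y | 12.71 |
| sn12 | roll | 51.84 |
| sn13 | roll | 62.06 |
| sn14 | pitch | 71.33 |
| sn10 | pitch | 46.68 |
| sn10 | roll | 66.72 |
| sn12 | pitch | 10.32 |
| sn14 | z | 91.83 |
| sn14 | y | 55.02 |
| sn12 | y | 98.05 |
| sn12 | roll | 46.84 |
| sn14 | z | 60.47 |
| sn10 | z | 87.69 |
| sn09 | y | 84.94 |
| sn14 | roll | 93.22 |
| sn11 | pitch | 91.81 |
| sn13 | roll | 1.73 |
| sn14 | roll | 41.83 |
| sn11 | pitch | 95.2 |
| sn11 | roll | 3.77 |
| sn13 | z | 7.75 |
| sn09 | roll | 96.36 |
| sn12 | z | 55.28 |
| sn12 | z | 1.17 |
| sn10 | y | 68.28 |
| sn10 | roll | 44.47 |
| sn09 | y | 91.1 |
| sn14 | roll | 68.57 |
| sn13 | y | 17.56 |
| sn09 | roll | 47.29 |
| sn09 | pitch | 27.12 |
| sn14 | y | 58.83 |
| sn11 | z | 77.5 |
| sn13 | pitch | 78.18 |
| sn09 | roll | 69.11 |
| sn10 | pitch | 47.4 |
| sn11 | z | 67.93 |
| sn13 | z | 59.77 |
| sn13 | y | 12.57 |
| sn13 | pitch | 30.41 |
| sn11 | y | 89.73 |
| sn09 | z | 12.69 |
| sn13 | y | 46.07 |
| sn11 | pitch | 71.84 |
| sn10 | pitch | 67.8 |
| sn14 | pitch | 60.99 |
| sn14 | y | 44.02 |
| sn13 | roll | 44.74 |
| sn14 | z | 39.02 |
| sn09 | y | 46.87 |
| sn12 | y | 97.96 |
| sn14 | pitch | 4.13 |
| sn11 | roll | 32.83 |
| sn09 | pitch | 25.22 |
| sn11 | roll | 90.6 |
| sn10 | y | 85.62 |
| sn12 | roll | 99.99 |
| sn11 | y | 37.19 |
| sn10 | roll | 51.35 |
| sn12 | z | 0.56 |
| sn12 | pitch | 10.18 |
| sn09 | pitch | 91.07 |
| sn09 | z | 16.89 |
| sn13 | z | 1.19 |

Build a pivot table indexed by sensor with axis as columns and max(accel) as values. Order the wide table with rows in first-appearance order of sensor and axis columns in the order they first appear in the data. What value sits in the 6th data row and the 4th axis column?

With rows in first-appearance order of sensor, row 6 is sensor=sn14. axis columns in first-appearance order: y, pitch, z, roll; column 4 is roll.
Long rows with sensor=sn14, axis=roll: max(93.22, 41.83, 68.57) = 93.22.

93.22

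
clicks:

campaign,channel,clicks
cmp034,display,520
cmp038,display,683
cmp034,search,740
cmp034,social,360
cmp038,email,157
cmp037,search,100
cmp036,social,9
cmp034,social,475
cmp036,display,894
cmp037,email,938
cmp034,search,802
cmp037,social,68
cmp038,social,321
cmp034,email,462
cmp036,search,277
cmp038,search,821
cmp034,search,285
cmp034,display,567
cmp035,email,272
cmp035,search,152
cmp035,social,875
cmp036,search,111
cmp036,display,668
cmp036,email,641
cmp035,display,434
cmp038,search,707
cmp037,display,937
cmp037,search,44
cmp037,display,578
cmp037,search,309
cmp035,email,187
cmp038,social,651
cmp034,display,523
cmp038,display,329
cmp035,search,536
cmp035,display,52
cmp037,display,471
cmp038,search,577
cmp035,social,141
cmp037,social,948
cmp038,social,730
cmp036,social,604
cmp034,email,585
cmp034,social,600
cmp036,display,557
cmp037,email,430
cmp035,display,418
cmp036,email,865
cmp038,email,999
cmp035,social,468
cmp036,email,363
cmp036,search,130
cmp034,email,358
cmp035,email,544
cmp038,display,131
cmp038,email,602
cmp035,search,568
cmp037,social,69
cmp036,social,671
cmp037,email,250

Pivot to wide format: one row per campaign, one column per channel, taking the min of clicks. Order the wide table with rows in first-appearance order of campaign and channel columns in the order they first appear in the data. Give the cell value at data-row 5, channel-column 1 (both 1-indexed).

With rows in first-appearance order of campaign, row 5 is campaign=cmp035. channel columns in first-appearance order: display, search, social, email; column 1 is display.
Long rows with campaign=cmp035, channel=display: min(434, 52, 418) = 52.

52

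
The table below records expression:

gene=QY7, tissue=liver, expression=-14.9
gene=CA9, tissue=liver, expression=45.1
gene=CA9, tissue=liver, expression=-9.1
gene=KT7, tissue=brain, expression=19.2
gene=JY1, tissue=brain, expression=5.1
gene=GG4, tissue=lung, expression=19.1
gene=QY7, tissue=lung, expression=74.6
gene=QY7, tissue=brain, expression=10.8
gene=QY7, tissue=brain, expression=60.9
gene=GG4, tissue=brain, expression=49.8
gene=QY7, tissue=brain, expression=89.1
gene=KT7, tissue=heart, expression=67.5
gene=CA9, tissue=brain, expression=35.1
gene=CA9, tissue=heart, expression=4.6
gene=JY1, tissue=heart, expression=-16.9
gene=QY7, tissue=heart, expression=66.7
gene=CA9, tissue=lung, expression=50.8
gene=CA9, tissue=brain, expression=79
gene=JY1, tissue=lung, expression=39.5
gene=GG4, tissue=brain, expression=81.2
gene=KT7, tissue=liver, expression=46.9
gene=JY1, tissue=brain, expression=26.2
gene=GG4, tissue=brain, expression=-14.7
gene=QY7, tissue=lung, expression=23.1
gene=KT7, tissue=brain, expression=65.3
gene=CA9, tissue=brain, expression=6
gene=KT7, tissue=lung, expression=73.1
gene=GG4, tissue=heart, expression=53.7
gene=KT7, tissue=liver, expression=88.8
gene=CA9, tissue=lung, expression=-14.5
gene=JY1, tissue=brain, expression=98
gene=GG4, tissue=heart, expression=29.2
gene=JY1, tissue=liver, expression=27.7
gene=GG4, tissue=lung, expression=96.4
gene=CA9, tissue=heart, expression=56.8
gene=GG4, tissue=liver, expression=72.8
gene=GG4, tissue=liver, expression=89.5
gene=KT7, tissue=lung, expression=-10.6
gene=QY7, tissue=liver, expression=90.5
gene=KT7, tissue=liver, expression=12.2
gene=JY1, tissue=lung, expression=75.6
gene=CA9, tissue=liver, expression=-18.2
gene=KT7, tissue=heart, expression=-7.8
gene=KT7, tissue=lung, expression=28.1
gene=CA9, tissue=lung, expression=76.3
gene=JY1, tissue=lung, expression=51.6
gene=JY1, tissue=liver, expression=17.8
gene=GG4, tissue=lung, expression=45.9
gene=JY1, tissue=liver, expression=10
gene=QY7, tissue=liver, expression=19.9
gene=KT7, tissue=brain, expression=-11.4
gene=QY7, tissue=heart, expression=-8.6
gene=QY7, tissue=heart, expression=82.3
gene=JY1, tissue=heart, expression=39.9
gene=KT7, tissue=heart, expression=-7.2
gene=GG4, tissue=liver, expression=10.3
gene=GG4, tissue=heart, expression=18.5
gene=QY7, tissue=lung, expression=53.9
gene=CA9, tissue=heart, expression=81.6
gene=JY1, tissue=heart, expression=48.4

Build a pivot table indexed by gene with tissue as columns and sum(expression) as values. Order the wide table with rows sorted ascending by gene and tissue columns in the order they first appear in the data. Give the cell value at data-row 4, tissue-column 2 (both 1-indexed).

73.1

With rows sorted ascending by gene, row 4 is gene=KT7. tissue columns in first-appearance order: liver, brain, lung, heart; column 2 is brain.
Long rows with gene=KT7, tissue=brain: 19.2 + 65.3 + -11.4 = 73.1.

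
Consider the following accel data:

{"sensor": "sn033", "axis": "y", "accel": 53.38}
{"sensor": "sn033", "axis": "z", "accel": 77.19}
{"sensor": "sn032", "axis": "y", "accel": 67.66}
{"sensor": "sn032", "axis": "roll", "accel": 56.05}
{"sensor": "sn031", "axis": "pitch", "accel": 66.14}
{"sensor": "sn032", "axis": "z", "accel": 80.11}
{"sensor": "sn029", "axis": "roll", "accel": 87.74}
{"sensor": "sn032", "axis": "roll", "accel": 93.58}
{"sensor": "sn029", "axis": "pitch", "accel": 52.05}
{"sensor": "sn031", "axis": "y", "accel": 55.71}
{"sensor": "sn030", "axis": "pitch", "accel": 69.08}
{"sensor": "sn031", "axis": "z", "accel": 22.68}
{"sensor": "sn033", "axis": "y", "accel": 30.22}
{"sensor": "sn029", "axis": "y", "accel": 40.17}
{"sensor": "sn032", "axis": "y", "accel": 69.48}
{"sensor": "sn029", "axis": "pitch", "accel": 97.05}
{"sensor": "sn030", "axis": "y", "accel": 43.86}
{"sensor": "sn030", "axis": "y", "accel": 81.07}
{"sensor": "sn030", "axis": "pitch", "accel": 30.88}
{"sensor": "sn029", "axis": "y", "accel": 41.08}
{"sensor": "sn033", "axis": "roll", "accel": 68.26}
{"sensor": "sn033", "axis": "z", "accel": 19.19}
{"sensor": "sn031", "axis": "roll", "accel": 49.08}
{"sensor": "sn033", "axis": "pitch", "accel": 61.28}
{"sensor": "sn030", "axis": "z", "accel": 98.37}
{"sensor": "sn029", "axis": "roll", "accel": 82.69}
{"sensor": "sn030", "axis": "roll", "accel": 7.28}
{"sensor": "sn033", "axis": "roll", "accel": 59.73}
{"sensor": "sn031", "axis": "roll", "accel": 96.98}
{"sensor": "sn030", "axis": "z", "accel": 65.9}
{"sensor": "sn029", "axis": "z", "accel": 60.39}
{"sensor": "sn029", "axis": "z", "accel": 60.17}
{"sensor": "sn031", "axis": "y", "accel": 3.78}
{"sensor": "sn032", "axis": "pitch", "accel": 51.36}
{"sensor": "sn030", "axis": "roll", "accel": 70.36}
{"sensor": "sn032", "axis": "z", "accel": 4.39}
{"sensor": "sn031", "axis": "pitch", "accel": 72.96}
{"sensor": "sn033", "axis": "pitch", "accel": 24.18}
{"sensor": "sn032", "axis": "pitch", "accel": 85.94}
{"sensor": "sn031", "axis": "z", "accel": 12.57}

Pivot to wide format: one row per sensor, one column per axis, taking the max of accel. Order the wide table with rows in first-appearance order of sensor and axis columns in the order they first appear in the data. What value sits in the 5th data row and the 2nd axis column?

With rows in first-appearance order of sensor, row 5 is sensor=sn030. axis columns in first-appearance order: y, z, roll, pitch; column 2 is z.
Long rows with sensor=sn030, axis=z: max(98.37, 65.9) = 98.37.

98.37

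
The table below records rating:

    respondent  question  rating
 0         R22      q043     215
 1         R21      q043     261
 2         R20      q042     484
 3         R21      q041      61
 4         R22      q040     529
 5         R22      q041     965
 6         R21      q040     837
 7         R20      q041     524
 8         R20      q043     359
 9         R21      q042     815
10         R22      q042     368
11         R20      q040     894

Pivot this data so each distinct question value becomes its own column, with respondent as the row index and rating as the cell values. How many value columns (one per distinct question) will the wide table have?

4

4 distinct question values: q040, q041, q042, q043.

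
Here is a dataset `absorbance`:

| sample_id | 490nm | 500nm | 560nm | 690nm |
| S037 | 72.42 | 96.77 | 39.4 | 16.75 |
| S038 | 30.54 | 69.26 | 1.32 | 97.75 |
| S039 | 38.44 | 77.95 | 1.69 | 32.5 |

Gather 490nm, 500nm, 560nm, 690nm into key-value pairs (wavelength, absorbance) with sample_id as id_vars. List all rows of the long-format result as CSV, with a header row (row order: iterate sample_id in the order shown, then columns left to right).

Each (sample_id, column) pair becomes one row: 3 × 4 = 12 rows.
For example, (S037, 490nm) → absorbance=72.42.

sample_id,wavelength,absorbance
S037,490nm,72.42
S037,500nm,96.77
S037,560nm,39.4
S037,690nm,16.75
S038,490nm,30.54
S038,500nm,69.26
S038,560nm,1.32
S038,690nm,97.75
S039,490nm,38.44
S039,500nm,77.95
S039,560nm,1.69
S039,690nm,32.5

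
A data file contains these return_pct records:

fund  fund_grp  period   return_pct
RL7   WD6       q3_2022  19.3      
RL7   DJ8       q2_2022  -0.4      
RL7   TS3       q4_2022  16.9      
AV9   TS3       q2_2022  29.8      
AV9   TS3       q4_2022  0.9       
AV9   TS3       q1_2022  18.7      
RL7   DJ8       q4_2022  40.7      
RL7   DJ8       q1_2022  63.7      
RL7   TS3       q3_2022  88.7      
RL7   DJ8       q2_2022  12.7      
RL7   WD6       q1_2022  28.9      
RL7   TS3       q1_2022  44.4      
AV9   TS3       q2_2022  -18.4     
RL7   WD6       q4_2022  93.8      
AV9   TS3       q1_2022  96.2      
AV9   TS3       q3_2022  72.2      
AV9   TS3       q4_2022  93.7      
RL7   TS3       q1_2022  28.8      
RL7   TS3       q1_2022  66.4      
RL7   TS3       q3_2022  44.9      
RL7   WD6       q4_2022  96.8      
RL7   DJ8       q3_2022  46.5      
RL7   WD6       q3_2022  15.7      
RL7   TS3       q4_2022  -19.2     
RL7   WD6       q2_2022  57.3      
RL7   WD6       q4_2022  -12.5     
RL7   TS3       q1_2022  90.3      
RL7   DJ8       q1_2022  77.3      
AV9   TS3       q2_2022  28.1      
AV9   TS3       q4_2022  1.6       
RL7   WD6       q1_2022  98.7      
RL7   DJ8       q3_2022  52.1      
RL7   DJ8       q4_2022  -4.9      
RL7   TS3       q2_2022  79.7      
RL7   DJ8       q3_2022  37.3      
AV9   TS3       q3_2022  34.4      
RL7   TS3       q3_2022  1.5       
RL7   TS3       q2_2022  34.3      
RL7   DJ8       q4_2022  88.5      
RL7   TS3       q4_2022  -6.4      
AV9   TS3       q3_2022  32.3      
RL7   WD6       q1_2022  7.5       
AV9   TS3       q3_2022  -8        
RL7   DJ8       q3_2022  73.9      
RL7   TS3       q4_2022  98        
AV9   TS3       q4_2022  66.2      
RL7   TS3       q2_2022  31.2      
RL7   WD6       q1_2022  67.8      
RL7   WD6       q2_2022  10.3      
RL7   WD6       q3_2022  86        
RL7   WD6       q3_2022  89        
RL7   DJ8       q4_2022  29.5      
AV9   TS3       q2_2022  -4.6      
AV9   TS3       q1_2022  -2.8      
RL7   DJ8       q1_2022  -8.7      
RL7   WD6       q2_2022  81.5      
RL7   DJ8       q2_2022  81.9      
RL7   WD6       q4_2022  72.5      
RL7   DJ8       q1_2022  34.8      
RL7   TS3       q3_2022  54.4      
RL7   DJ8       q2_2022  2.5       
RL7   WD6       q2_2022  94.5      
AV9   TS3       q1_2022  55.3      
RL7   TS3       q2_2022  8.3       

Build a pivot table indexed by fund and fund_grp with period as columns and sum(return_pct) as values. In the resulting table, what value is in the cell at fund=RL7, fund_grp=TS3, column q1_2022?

229.9

Rows with fund=RL7, fund_grp=TS3 and period=q1_2022: return_pct values are 44.4, 28.8, 66.4, 90.3.
44.4 + 28.8 + 66.4 + 90.3 = 229.9.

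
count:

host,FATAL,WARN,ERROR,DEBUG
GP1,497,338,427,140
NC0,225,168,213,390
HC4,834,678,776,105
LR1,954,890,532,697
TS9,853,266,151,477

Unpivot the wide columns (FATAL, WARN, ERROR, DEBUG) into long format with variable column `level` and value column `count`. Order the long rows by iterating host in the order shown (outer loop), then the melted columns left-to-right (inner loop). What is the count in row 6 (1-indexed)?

168

20 rows total (5 × 4). Row 6: index ⌊(6-1)/4⌋ = 1 into host → NC0; (6-1) mod 4 = 1 into the melted columns → WARN.
So row 6 is (NC0, WARN, 168); count = 168.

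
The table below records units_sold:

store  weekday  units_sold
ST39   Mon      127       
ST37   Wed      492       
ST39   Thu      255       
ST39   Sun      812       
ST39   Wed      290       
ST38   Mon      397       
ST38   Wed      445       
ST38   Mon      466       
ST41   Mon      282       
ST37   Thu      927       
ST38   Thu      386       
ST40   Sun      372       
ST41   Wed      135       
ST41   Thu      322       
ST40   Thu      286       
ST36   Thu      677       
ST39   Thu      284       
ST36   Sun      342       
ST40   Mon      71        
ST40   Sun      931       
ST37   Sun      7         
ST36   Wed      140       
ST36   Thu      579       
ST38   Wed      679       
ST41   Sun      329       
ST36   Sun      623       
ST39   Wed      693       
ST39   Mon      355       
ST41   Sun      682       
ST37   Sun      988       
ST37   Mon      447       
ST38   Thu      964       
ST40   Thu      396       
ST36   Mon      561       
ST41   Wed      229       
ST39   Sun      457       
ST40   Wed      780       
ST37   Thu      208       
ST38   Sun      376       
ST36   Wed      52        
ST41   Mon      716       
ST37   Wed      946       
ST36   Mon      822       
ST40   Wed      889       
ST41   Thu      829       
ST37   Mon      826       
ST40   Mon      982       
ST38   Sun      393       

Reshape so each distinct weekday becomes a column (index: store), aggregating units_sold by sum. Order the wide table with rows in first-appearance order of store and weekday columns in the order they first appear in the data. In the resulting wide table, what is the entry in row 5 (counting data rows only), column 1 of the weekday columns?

1053

With rows in first-appearance order of store, row 5 is store=ST40. weekday columns in first-appearance order: Mon, Wed, Thu, Sun; column 1 is Mon.
Long rows with store=ST40, weekday=Mon: 71 + 982 = 1053.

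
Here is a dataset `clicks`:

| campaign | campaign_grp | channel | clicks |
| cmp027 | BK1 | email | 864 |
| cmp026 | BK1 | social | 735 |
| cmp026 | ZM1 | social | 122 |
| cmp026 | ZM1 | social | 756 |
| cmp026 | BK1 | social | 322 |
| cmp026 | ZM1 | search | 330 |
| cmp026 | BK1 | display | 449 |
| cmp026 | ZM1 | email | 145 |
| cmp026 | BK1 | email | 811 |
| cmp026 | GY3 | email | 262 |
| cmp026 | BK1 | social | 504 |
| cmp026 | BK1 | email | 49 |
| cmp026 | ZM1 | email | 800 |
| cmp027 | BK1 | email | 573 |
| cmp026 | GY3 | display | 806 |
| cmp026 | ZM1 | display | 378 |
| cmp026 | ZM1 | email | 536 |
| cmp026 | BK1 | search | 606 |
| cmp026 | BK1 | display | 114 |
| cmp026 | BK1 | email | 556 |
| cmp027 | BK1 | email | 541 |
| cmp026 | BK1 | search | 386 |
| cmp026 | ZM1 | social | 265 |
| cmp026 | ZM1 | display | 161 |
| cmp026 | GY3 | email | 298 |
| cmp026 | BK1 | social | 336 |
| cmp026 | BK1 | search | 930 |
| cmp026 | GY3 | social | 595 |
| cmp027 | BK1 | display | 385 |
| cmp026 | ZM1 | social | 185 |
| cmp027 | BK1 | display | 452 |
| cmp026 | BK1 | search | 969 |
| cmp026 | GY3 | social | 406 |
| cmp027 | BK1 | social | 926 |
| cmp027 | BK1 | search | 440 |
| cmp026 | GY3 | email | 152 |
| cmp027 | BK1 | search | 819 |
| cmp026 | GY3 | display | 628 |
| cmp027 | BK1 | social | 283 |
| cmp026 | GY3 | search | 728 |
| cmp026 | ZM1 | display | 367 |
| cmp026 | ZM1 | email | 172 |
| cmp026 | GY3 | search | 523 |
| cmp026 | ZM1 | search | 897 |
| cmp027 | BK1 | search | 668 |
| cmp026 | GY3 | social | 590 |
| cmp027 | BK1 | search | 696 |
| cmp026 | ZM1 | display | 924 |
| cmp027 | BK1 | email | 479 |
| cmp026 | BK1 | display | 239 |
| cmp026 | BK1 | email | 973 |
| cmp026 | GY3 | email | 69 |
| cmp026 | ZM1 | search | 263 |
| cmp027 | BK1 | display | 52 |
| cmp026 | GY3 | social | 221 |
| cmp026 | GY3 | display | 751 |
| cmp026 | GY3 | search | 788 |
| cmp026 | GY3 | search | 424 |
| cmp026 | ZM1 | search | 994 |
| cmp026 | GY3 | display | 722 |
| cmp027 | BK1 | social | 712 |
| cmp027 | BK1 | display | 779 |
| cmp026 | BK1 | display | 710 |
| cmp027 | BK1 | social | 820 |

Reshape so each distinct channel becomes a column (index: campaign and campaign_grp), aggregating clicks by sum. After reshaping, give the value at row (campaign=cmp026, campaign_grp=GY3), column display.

Rows with campaign=cmp026, campaign_grp=GY3 and channel=display: clicks values are 806, 628, 751, 722.
806 + 628 + 751 + 722 = 2907.

2907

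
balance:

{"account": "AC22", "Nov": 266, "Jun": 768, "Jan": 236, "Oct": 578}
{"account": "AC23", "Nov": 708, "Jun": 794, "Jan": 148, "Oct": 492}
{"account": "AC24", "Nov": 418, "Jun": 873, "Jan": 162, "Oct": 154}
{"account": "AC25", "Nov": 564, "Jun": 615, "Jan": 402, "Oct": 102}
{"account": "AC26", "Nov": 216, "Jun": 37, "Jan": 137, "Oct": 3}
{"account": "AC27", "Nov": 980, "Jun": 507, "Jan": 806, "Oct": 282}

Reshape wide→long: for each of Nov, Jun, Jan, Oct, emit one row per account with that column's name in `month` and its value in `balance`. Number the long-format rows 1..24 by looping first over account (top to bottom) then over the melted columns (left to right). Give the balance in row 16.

102

24 rows total (6 × 4). Row 16: index ⌊(16-1)/4⌋ = 3 into account → AC25; (16-1) mod 4 = 3 into the melted columns → Oct.
So row 16 is (AC25, Oct, 102); balance = 102.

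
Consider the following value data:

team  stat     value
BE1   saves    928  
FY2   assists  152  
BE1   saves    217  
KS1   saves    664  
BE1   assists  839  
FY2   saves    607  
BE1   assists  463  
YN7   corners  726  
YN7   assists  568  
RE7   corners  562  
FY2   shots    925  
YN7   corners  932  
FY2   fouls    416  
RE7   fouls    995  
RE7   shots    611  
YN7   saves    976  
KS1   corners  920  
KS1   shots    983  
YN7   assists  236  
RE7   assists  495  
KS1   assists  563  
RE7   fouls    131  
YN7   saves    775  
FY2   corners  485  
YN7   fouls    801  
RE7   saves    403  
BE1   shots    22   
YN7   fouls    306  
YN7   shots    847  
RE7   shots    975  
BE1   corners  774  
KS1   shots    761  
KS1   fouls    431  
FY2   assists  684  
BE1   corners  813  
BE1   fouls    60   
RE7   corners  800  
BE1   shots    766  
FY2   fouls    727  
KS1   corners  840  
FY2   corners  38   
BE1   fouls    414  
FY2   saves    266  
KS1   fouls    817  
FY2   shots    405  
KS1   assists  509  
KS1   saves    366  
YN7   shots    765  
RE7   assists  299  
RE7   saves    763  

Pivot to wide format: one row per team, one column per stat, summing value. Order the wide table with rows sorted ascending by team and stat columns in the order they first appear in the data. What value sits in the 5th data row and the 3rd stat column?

With rows sorted ascending by team, row 5 is team=YN7. stat columns in first-appearance order: saves, assists, corners, shots, fouls; column 3 is corners.
Long rows with team=YN7, stat=corners: 726 + 932 = 1658.

1658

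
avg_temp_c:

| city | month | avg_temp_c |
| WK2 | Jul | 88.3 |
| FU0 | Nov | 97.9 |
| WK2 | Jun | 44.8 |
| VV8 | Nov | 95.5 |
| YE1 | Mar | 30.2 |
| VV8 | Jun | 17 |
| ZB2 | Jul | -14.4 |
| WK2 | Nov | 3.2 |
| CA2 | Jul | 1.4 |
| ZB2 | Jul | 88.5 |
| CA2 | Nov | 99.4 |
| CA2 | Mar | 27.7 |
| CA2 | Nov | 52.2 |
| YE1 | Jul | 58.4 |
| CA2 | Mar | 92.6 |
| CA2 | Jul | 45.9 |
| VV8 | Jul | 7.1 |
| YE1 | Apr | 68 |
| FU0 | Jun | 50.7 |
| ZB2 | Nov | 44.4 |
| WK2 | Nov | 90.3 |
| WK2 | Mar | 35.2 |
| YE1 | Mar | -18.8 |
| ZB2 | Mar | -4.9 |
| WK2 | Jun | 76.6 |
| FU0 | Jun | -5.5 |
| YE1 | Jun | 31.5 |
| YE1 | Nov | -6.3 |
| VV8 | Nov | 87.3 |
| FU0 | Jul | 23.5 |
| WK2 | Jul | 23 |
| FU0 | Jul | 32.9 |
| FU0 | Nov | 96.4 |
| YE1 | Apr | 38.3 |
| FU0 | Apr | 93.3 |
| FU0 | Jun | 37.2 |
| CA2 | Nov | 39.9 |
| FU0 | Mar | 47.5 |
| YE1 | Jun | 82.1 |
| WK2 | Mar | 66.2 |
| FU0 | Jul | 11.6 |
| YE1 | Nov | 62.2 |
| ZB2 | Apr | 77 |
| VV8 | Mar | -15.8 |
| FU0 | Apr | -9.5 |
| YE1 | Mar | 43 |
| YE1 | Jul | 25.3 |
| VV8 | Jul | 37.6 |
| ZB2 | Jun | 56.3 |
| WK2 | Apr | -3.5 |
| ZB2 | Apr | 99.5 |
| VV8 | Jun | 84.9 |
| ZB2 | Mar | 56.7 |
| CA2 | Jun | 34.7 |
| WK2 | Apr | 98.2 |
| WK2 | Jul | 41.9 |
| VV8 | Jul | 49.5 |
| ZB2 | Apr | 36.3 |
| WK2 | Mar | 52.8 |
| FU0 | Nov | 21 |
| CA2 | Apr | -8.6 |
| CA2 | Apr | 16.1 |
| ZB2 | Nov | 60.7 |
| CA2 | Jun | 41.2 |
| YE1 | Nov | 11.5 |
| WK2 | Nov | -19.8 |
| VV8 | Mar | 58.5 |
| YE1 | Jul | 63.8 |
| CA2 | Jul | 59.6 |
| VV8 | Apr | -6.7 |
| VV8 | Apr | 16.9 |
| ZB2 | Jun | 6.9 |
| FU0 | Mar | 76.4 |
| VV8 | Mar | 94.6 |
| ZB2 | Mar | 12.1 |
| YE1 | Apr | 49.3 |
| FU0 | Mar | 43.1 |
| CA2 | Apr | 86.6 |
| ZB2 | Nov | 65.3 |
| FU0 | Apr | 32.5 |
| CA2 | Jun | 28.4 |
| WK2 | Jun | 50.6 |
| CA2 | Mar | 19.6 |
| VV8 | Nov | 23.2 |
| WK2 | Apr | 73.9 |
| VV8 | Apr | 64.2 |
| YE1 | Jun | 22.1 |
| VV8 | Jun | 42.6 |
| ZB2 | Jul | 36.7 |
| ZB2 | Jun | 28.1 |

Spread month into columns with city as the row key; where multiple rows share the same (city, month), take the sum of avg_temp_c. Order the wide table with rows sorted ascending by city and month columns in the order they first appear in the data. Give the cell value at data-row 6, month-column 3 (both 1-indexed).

91.3

With rows sorted ascending by city, row 6 is city=ZB2. month columns in first-appearance order: Jul, Nov, Jun, Mar, Apr; column 3 is Jun.
Long rows with city=ZB2, month=Jun: 56.3 + 6.9 + 28.1 = 91.3.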